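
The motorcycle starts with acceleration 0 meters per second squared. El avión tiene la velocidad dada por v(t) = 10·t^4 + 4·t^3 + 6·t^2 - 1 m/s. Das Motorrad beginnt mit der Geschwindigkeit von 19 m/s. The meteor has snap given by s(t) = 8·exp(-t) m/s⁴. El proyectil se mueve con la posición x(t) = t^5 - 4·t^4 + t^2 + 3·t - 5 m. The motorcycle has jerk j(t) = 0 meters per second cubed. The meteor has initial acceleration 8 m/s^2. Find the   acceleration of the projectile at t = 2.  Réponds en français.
En partant de la position x(t) = t^5 - 4·t^4 + t^2 + 3·t - 5, nous prenons 2 dérivées. En prenant d/dt de x(t), nous trouvons v(t) = 5·t^4 - 16·t^3 + 2·t + 3. En prenant d/dt de v(t), nous trouvons a(t) = 20·t^3 - 48·t^2 + 2. De l'équation de l'accélération a(t) = 20·t^3 - 48·t^2 + 2, nous substituons t = 2 pour obtenir a = -30.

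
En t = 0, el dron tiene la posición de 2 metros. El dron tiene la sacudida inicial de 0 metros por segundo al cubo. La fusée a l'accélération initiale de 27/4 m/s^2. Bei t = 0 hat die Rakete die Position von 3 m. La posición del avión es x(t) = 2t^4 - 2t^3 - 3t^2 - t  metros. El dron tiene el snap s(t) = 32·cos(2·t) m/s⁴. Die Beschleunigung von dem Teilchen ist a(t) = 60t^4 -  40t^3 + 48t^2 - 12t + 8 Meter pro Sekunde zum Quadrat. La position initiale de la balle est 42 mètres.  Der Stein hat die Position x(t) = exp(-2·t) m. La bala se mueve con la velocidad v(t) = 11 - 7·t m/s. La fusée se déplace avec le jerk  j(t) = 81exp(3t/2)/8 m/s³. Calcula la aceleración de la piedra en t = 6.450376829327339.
Para resolver esto, necesitamos tomar 2 derivadas de nuestra ecuación de la posición x(t) = exp(-2·t). La derivada de la posición da la velocidad: v(t) = -2·exp(-2·t). Tomando d/dt de v(t), encontramos a(t) = 4·exp(-2·t). Usando a(t) = 4·exp(-2·t) y sustituyendo t = 6.450376829327339, encontramos a = 0.00000998467343155414.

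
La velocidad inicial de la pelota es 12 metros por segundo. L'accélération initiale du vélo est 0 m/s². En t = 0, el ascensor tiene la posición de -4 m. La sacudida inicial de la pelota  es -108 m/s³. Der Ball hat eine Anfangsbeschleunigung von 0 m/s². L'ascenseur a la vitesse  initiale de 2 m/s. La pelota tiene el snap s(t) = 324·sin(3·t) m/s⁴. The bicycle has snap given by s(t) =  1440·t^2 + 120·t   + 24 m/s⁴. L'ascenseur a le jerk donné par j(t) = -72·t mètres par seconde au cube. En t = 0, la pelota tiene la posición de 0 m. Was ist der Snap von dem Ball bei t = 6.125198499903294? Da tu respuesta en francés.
En utilisant s(t) = 324·sin(3·t) et en substituant t = 6.125198499903294, nous trouvons s = -147.878042336889.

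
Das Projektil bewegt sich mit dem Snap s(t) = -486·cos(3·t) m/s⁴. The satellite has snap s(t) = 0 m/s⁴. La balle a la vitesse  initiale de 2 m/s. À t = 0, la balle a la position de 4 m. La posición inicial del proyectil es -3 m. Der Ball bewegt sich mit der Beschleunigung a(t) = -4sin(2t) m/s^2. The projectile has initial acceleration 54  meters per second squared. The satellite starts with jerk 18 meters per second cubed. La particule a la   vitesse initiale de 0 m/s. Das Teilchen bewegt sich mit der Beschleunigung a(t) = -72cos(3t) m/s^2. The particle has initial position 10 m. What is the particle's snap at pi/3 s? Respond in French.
Nous devons dériver notre équation de l'accélération a(t) = -72·cos(3·t) 2 fois. La dérivée de l'accélération donne le jerk: j(t) = 216·sin(3·t). En prenant d/dt de j(t), nous trouvons s(t) = 648·cos(3·t). Nous avons le snap s(t) = 648·cos(3·t). En substituant t = pi/3: s(pi/3) = -648.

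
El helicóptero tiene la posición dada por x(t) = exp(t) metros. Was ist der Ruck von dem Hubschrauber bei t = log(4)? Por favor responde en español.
Partiendo de la posición x(t) = exp(t), tomamos 3 derivadas. Derivando la posición, obtenemos la velocidad: v(t) = exp(t). Derivando la velocidad, obtenemos la aceleración: a(t) = exp(t). La derivada de la aceleración da la sacudida: j(t) = exp(t). Usando j(t) = exp(t) y sustituyendo t = log(4), encontramos j = 4.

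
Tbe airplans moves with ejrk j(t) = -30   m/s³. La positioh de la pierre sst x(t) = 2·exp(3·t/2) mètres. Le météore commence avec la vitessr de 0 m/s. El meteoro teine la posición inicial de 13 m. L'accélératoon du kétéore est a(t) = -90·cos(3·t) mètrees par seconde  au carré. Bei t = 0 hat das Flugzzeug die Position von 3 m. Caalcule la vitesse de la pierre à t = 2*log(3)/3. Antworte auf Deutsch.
Wir müssen unsere Gleichung für die Position x(t) = 2·exp(3·t/2) 1-mal ableiten. Durch Ableiten von der Position erhalten wir die Geschwindigkeit: v(t) = 3·exp(3·t/2). Mit v(t) = 3·exp(3·t/2) und Einsetzen von t = 2*log(3)/3, finden wir v = 9.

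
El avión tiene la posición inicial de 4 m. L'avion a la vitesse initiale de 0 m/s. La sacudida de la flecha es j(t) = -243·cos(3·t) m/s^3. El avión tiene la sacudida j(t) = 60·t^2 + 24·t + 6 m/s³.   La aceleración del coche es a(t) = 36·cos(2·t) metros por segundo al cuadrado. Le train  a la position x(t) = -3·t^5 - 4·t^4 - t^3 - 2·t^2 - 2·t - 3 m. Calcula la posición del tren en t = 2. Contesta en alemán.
Mit x(t) = -3·t^5 - 4·t^4 - t^3 - 2·t^2 - 2·t - 3 und Einsetzen von t = 2, finden wir x = -183.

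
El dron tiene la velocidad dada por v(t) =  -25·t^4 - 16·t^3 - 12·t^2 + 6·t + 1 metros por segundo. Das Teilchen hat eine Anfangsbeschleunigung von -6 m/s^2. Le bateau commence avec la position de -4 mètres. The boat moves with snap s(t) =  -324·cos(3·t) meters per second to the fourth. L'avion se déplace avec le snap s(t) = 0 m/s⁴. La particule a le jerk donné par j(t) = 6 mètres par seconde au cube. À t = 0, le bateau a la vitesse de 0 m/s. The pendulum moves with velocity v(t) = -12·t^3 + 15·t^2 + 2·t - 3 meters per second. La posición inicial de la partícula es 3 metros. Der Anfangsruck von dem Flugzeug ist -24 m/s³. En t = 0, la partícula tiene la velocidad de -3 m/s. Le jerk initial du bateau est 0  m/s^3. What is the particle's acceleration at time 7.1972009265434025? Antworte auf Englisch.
To find the answer, we compute 1 antiderivative of j(t) = 6. The integral of jerk, with a(0) = -6, gives acceleration: a(t) = 6·t - 6. We have acceleration a(t) = 6·t - 6. Substituting t = 7.1972009265434025: a(7.1972009265434025) = 37.1832055592604.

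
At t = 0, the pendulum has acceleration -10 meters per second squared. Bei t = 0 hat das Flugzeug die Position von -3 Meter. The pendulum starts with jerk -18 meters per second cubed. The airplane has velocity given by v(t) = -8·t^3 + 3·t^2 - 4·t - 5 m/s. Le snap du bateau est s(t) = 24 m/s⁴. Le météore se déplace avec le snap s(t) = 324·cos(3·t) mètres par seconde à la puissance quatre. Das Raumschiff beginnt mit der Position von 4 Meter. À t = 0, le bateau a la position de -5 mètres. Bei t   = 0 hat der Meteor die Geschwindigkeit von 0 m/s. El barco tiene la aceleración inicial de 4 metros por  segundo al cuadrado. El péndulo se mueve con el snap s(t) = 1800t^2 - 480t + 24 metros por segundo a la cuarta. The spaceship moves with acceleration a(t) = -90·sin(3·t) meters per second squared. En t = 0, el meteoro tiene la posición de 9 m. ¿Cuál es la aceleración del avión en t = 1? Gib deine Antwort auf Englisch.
Starting from velocity v(t) = -8·t^3 + 3·t^2 - 4·t - 5, we take 1 derivative. Taking d/dt of v(t), we find a(t) = -24·t^2 + 6·t - 4. We have acceleration a(t) = -24·t^2 + 6·t - 4. Substituting t = 1: a(1) = -22.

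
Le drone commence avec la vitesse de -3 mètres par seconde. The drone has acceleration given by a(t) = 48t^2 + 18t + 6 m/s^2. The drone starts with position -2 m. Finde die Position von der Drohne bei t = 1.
Um dies zu lösen, müssen wir 2 Stammfunktionen unserer Gleichung für die Beschleunigung a(t) = 48·t^2 + 18·t + 6 finden. Die Stammfunktion von der Beschleunigung, mit v(0) = -3, ergibt die Geschwindigkeit: v(t) = 16·t^3 + 9·t^2 + 6·t - 3. Die Stammfunktion von der Geschwindigkeit ist die Position. Mit x(0) = -2 erhalten wir x(t) = 4·t^4 + 3·t^3 + 3·t^2 - 3·t - 2. Wir haben die Position x(t) = 4·t^4 + 3·t^3 + 3·t^2 - 3·t - 2. Durch Einsetzen von t = 1: x(1) = 5.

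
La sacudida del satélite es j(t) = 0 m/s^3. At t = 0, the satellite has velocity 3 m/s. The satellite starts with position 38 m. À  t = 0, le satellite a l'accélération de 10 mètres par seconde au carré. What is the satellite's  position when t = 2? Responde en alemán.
Wir müssen unsere Gleichung für den Ruck j(t) = 0 3-mal integrieren. Das Integral von dem Ruck, mit a(0) = 10, ergibt die Beschleunigung: a(t) = 10. Durch Integration von der Beschleunigung und Verwendung der Anfangsbedingung v(0) = 3, erhalten wir v(t) = 10·t + 3. Mit ∫v(t)dt und Anwendung von x(0) = 38, finden wir x(t) = 5·t^2 + 3·t + 38. Aus der Gleichung für die Position x(t) = 5·t^2 + 3·t + 38, setzen wir t = 2 ein und erhalten x = 64.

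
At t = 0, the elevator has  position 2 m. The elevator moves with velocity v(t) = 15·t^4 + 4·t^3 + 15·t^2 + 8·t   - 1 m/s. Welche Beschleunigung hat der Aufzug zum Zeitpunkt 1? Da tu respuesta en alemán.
Wir müssen unsere Gleichung für die Geschwindigkeit v(t) = 15·t^4 + 4·t^3 + 15·t^2 + 8·t - 1 1-mal ableiten. Durch Ableiten von der Geschwindigkeit erhalten wir die Beschleunigung: a(t) = 60·t^3 + 12·t^2 + 30·t + 8. Wir haben die Beschleunigung a(t) = 60·t^3 + 12·t^2 + 30·t + 8. Durch Einsetzen von t = 1: a(1) = 110.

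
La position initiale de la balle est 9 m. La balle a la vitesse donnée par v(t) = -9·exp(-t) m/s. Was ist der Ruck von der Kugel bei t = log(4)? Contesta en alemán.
Wir müssen unsere Gleichung für die Geschwindigkeit v(t) = -9·exp(-t) 2-mal ableiten. Mit d/dt von v(t) finden wir a(t) = 9·exp(-t). Die Ableitung von der Beschleunigung ergibt den Ruck: j(t) = -9·exp(-t). Mit j(t) = -9·exp(-t) und Einsetzen von t = log(4), finden wir j = -9/4.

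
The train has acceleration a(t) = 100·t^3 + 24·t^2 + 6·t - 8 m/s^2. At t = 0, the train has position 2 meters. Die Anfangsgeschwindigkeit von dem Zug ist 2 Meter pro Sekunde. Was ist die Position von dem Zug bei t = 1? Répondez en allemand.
Ausgehend von der Beschleunigung a(t) = 100·t^3 + 24·t^2 + 6·t - 8, nehmen wir 2 Stammfunktionen. Durch Integration von der Beschleunigung und Verwendung der Anfangsbedingung v(0) = 2, erhalten wir v(t) = 25·t^4 + 8·t^3 + 3·t^2 - 8·t + 2. Durch Integration von der Geschwindigkeit und Verwendung der Anfangsbedingung x(0) = 2, erhalten wir x(t) = 5·t^5 + 2·t^4 + t^3 - 4·t^2 + 2·t + 2. Wir haben die Position x(t) = 5·t^5 + 2·t^4 + t^3 - 4·t^2 + 2·t + 2. Durch Einsetzen von t = 1: x(1) = 8.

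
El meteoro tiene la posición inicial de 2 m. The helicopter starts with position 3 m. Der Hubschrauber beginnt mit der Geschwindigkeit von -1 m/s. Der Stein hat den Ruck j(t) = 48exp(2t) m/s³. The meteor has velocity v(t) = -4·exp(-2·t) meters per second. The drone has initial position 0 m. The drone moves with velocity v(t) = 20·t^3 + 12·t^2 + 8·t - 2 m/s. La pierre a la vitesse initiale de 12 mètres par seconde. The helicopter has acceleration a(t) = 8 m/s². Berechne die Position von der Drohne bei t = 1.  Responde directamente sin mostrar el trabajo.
x(1) = 11.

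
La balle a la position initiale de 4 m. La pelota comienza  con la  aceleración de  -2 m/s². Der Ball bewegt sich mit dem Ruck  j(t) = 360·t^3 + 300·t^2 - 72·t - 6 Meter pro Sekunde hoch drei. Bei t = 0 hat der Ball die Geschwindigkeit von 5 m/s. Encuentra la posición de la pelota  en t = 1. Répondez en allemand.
Ausgehend von dem Ruck j(t) = 360·t^3 + 300·t^2 - 72·t - 6, nehmen wir 3 Stammfunktionen. Mit ∫j(t)dt und Anwendung von a(0) = -2, finden wir a(t) = 90·t^4 + 100·t^3 - 36·t^2 - 6·t - 2. Mit ∫a(t)dt und Anwendung von v(0) = 5, finden wir v(t) = 18·t^5 + 25·t^4 - 12·t^3 - 3·t^2 - 2·t + 5. Die Stammfunktion von der Geschwindigkeit, mit x(0) = 4, ergibt die Position: x(t) = 3·t^6 + 5·t^5 - 3·t^4 - t^3 - t^2 + 5·t + 4. Mit x(t) = 3·t^6 + 5·t^5 - 3·t^4 - t^3 - t^2 + 5·t + 4 und Einsetzen von t = 1, finden wir x = 12.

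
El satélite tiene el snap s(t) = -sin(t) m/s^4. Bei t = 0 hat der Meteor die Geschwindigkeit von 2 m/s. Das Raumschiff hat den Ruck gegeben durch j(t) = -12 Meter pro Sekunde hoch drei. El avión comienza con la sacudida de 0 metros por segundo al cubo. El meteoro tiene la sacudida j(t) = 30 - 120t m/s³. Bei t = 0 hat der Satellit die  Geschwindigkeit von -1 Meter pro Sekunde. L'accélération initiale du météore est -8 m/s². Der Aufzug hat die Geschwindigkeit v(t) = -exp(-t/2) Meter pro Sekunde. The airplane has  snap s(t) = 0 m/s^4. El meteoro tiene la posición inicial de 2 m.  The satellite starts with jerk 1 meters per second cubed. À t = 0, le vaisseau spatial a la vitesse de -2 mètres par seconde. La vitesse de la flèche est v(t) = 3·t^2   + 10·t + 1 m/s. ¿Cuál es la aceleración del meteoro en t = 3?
Necesitamos integrar nuestra ecuación de la sacudida j(t) = 30 - 120·t 1 vez. La antiderivada de la sacudida es la aceleración. Usando a(0) = -8, obtenemos a(t) = -60·t^2 + 30·t - 8. Usando a(t) = -60·t^2 + 30·t - 8 y sustituyendo t = 3, encontramos a = -458.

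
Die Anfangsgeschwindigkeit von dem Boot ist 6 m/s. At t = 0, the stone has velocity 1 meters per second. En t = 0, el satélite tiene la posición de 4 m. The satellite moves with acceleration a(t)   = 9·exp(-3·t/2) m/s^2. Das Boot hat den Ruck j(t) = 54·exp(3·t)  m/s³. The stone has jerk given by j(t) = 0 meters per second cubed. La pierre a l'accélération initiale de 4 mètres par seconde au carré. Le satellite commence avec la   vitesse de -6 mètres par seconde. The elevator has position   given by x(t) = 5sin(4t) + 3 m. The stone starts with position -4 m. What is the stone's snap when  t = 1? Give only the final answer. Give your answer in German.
s(1) = 0.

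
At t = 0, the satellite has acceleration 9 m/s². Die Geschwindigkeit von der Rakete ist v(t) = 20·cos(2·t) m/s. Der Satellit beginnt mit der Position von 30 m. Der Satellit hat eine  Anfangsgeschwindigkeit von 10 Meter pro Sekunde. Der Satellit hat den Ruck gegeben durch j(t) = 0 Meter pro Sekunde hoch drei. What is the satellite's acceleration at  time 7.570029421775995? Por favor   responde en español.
Necesitamos integrar nuestra ecuación de la sacudida j(t) = 0 1 vez. La integral de la sacudida es la aceleración. Usando a(0) = 9, obtenemos a(t) = 9. Usando a(t) = 9 y sustituyendo t = 7.570029421775995, encontramos a = 9.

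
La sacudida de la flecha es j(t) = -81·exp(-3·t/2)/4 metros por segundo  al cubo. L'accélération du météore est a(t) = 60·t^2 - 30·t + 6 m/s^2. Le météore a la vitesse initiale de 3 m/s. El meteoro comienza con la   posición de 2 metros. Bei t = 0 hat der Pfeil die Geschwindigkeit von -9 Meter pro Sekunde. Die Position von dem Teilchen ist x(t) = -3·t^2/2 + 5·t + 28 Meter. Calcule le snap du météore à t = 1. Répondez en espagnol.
Para resolver esto, necesitamos tomar 2 derivadas de nuestra ecuación de la aceleración a(t) = 60·t^2 - 30·t + 6. Derivando la aceleración, obtenemos la sacudida: j(t) = 120·t - 30. Tomando d/dt de j(t), encontramos s(t) = 120. Usando s(t) = 120 y sustituyendo t = 1, encontramos s = 120.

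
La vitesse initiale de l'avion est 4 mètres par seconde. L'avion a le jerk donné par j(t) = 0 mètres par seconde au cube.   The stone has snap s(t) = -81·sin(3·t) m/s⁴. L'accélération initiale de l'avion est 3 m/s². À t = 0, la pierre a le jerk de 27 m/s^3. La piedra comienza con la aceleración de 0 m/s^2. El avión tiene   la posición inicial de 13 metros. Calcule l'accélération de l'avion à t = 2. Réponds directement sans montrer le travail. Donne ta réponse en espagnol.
En t = 2, a = 3.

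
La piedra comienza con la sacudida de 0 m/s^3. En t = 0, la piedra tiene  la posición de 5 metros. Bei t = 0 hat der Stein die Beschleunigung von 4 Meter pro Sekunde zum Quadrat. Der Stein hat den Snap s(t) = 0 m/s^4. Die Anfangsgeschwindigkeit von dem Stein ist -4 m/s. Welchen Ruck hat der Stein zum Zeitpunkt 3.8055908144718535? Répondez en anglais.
Starting from snap s(t) = 0, we take 1 antiderivative. Integrating snap and using the initial condition j(0) = 0, we get j(t) = 0. We have jerk j(t) = 0. Substituting t = 3.8055908144718535: j(3.8055908144718535) = 0.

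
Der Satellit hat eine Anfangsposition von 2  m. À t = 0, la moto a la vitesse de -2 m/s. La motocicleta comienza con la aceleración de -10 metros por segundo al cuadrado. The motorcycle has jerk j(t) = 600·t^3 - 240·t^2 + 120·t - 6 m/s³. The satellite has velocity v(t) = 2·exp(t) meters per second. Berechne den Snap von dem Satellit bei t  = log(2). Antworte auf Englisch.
Starting from velocity v(t) = 2·exp(t), we take 3 derivatives. The derivative of velocity gives acceleration: a(t) = 2·exp(t). Taking d/dt of a(t), we find j(t) = 2·exp(t). Taking d/dt of j(t), we find s(t) = 2·exp(t). From the given snap equation s(t) = 2·exp(t), we substitute t = log(2) to get s = 4.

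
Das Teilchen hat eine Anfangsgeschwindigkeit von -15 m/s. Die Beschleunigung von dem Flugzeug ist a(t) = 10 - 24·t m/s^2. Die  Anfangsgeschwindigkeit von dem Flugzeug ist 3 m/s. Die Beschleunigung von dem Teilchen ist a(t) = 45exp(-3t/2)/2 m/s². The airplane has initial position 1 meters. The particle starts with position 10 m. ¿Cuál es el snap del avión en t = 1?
Partiendo de la aceleración a(t) = 10 - 24·t, tomamos 2 derivadas. La derivada de la aceleración da la sacudida: j(t) = -24. La derivada de la sacudida da el snap: s(t) = 0. Usando s(t) = 0 y sustituyendo t = 1, encontramos s = 0.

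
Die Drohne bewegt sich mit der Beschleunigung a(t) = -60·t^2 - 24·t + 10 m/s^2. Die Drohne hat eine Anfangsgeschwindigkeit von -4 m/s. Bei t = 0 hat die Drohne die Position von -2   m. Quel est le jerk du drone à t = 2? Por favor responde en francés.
Pour résoudre ceci, nous devons prendre 1 dérivée de notre équation de l'accélération a(t) = -60·t^2 - 24·t + 10. En prenant d/dt de a(t), nous trouvons j(t) = -120·t - 24. En utilisant j(t) = -120·t - 24 et en substituant t = 2, nous trouvons j = -264.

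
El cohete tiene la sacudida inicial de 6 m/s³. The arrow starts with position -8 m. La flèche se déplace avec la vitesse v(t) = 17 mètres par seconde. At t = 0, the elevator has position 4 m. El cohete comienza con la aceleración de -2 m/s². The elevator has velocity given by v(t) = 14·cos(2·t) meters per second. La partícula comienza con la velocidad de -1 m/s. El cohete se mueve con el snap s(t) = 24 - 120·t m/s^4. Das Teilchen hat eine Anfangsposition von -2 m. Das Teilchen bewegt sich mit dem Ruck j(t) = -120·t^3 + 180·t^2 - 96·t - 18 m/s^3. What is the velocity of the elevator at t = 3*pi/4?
From the given velocity equation v(t) = 14·cos(2·t), we substitute t = 3*pi/4 to get v = 0.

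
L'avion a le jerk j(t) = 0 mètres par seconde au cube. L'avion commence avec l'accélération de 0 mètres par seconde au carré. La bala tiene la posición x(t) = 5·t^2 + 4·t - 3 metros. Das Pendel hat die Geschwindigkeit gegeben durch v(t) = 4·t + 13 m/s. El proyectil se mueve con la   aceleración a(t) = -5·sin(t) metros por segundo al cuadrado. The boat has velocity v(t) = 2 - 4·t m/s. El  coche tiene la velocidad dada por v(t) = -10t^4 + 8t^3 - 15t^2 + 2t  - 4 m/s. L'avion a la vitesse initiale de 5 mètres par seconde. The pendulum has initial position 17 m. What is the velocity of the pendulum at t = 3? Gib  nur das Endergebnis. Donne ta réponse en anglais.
At t = 3, v = 25.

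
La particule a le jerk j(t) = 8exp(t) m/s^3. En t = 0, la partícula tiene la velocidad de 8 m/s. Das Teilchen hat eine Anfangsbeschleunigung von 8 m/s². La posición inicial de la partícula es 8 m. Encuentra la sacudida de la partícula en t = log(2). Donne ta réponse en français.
En utilisant j(t) = 8·exp(t) et en substituant t = log(2), nous trouvons j = 16.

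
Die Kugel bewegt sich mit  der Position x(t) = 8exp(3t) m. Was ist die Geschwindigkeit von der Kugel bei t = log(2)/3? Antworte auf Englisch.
We must differentiate our position equation x(t) = 8·exp(3·t) 1 time. Taking d/dt of x(t), we find v(t) = 24·exp(3·t). Using v(t) = 24·exp(3·t) and substituting t = log(2)/3, we find v = 48.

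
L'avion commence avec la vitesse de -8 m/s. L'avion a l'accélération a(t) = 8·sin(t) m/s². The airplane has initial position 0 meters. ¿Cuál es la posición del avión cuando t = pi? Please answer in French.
En partant de l'accélération a(t) = 8·sin(t), nous prenons 2 intégrales. En intégrant l'accélération et en utilisant la condition initiale v(0) = -8, nous obtenons v(t) = -8·cos(t). En intégrant la vitesse et en utilisant la condition initiale x(0) = 0, nous obtenons x(t) = -8·sin(t). Nous avons la position x(t) = -8·sin(t). En substituant t = pi: x(pi) = 0.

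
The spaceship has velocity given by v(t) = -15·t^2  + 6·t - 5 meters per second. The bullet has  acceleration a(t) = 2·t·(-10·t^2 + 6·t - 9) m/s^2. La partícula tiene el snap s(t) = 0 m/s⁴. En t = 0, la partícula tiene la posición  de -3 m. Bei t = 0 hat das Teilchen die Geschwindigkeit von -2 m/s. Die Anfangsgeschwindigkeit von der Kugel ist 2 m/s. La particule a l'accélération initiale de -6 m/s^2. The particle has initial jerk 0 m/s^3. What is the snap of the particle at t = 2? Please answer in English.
Using s(t) = 0 and substituting t = 2, we find s = 0.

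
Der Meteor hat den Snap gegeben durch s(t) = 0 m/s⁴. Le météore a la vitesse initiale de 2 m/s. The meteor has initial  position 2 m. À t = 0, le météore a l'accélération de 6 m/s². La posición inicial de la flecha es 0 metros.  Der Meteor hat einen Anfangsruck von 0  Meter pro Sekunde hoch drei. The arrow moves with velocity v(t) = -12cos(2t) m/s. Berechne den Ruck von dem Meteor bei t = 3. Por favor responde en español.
Para resolver esto, necesitamos tomar 1 antiderivada de nuestra ecuación del snap s(t) = 0. Tomando ∫s(t)dt y aplicando j(0) = 0, encontramos j(t) = 0. De la ecuación de la sacudida j(t) = 0, sustituimos t = 3 para obtener j = 0.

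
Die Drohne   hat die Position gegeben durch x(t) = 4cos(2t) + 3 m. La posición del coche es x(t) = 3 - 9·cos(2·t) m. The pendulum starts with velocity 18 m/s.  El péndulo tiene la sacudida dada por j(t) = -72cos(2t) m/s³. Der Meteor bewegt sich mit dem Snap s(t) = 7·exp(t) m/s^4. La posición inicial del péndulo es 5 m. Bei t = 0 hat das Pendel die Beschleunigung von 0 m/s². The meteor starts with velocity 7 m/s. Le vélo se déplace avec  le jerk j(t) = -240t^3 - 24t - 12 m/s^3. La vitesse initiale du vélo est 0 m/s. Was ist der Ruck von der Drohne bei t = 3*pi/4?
Ausgehend von der Position x(t) = 4·cos(2·t) + 3, nehmen wir 3 Ableitungen. Durch Ableiten von der Position erhalten wir die Geschwindigkeit: v(t) = -8·sin(2·t). Mit d/dt von v(t) finden wir a(t) = -16·cos(2·t). Mit d/dt von a(t) finden wir j(t) = 32·sin(2·t). Wir haben den Ruck j(t) = 32·sin(2·t). Durch Einsetzen von t = 3*pi/4: j(3*pi/4) = -32.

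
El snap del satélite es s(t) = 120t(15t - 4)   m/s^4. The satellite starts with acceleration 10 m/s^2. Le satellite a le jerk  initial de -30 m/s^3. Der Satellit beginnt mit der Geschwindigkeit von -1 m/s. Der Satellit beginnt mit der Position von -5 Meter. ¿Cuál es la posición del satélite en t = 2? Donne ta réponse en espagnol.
Necesitamos integrar nuestra ecuación del snap s(t) = 120·t·(15·t - 4) 4 veces. La antiderivada del snap es la sacudida. Usando j(0) = -30, obtenemos j(t) = 600·t^3 - 240·t^2 - 30. Integrando la sacudida y usando la condición inicial a(0) = 10, obtenemos a(t) = 150·t^4 - 80·t^3 - 30·t + 10. La integral de la aceleración, con v(0) = -1, da la velocidad: v(t) = 30·t^5 - 20·t^4 - 15·t^2 + 10·t - 1. Integrando la velocidad y usando la condición inicial x(0) = -5, obtenemos x(t) = 5·t^6 - 4·t^5 - 5·t^3 + 5·t^2 - t - 5. Usando x(t) = 5·t^6 - 4·t^5 - 5·t^3 + 5·t^2 - t - 5 y sustituyendo t = 2, encontramos x = 165.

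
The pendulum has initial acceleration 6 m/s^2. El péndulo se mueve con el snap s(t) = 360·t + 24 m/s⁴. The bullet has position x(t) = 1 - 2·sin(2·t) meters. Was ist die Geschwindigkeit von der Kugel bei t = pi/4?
Wir müssen unsere Gleichung für die Position x(t) = 1 - 2·sin(2·t) 1-mal ableiten. Die Ableitung von der Position ergibt die Geschwindigkeit: v(t) = -4·cos(2·t). Wir haben die Geschwindigkeit v(t) = -4·cos(2·t). Durch Einsetzen von t = pi/4: v(pi/4) = 0.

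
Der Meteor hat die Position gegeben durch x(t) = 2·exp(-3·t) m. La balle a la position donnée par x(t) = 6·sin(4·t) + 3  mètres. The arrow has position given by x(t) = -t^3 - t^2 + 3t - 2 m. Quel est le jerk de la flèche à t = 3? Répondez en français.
Nous devons dériver notre équation de la position x(t) = -t^3 - t^2 + 3·t - 2 3 fois. La dérivée de la position donne la vitesse: v(t) = -3·t^2 - 2·t + 3. En prenant d/dt de v(t), nous trouvons a(t) = -6·t - 2. En dérivant l'accélération, nous obtenons le jerk: j(t) = -6. Nous avons le jerk j(t) = -6. En substituant t = 3: j(3) = -6.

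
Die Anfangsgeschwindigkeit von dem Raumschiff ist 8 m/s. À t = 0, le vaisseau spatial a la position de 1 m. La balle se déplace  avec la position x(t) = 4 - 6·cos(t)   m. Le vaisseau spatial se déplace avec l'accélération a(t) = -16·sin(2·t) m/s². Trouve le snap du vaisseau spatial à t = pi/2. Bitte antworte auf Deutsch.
Wir müssen unsere Gleichung für die Beschleunigung a(t) = -16·sin(2·t) 2-mal ableiten. Durch Ableiten von der Beschleunigung erhalten wir den Ruck: j(t) = -32·cos(2·t). Mit d/dt von j(t) finden wir s(t) = 64·sin(2·t). Aus der Gleichung für den Snap s(t) = 64·sin(2·t), setzen wir t = pi/2 ein und erhalten s = 0.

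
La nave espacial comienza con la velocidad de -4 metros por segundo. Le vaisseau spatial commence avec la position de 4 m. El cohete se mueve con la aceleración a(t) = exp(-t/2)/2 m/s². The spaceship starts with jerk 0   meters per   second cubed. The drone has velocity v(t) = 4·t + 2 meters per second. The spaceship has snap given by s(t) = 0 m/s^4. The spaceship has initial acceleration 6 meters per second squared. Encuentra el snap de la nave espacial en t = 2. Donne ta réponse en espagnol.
Usando s(t) = 0 y sustituyendo t = 2, encontramos s = 0.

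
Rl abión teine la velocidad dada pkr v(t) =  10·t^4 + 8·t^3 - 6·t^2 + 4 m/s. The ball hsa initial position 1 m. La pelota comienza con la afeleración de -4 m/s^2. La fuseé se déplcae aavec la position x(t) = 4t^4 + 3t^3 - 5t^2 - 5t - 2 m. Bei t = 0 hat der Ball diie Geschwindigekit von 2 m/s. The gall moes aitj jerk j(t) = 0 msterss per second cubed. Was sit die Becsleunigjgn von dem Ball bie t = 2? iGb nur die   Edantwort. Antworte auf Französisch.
a(2) = -4.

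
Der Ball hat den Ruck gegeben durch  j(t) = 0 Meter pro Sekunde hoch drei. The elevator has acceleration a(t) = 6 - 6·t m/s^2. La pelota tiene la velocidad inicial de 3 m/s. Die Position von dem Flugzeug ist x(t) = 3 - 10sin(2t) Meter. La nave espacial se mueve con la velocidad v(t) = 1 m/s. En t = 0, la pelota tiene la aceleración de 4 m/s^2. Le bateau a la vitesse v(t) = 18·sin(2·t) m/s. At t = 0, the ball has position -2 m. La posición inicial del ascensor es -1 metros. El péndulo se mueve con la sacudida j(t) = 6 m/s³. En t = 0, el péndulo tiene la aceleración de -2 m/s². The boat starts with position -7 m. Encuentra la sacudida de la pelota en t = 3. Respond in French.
De l'équation du jerk j(t) = 0, nous substituons t = 3 pour obtenir j = 0.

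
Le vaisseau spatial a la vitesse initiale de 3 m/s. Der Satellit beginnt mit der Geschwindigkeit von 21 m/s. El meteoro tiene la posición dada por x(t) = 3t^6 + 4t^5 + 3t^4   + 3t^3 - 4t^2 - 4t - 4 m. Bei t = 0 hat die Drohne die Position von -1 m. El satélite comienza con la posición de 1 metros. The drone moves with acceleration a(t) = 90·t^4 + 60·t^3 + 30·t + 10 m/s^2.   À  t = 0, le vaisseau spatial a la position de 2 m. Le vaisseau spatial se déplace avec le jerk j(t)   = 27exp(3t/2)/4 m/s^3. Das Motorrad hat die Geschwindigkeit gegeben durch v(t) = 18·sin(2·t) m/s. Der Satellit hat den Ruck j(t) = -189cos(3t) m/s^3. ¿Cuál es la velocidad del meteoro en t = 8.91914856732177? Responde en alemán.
Wir müssen unsere Gleichung für die Position x(t) = 3·t^6 + 4·t^5 + 3·t^4 + 3·t^3 - 4·t^2 - 4·t - 4 1-mal ableiten. Die Ableitung von der Position ergibt die Geschwindigkeit: v(t) = 18·t^5 + 20·t^4 + 12·t^3 + 9·t^2 - 8·t - 4. Mit v(t) = 18·t^5 + 20·t^4 + 12·t^3 + 9·t^2 - 8·t - 4 und Einsetzen von t = 8.91914856732177, finden wir v = 1151713.00586626.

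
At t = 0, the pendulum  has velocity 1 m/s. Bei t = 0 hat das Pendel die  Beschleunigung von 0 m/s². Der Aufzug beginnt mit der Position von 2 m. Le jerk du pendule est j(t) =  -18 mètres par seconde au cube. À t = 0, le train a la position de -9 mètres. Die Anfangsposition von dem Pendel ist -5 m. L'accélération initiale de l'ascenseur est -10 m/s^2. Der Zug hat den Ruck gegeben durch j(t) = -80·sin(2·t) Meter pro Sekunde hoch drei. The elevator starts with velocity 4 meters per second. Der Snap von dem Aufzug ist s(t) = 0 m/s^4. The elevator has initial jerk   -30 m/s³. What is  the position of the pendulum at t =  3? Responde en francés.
Pour résoudre ceci, nous devons prendre 3 intégrales de notre équation du jerk j(t) = -18. En intégrant le jerk et en utilisant la condition initiale a(0) = 0, nous obtenons a(t) = -18·t. En intégrant l'accélération et en utilisant la condition initiale v(0) = 1, nous obtenons v(t) = 1 - 9·t^2. En prenant ∫v(t)dt et en appliquant x(0) = -5, nous trouvons x(t) = -3·t^3 + t - 5. En utilisant x(t) = -3·t^3 + t - 5 et en substituant t = 3, nous trouvons x = -83.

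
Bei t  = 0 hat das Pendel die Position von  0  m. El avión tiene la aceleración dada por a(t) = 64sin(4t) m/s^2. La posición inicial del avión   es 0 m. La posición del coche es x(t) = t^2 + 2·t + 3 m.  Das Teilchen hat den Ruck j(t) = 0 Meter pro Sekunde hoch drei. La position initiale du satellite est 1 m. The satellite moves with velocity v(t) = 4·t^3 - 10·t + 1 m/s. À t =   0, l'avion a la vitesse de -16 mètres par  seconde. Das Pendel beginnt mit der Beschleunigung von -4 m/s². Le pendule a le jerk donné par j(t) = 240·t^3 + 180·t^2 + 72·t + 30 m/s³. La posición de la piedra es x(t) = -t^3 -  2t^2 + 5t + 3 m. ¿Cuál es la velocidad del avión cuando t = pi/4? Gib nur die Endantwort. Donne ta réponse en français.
v(pi/4) = 16.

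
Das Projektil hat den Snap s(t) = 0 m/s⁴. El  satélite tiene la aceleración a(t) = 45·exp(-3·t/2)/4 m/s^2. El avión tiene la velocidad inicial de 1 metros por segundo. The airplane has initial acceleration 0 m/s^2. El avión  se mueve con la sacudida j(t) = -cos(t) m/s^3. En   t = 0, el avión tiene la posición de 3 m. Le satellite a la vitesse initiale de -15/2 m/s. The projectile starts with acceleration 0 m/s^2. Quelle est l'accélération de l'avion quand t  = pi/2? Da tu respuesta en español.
Partiendo de la sacudida j(t) = -cos(t), tomamos 1 antiderivada. Tomando ∫j(t)dt y aplicando a(0) = 0, encontramos a(t) = -sin(t). De la ecuación de la aceleración a(t) = -sin(t), sustituimos t = pi/2 para obtener a = -1.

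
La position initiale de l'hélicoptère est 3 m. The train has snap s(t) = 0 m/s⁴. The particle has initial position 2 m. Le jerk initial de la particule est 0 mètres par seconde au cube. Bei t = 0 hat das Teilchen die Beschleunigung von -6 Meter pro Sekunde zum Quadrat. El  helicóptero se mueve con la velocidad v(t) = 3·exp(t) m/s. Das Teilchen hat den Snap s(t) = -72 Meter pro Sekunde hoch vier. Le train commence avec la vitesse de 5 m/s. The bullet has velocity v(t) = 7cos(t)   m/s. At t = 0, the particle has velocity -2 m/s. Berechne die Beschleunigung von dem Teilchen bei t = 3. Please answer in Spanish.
Para resolver esto, necesitamos tomar 2 antiderivadas de nuestra ecuación del snap s(t) = -72. La antiderivada del snap es la sacudida. Usando j(0) = 0, obtenemos j(t) = -72·t. La integral de la sacudida es la aceleración. Usando a(0) = -6, obtenemos a(t) = -36·t^2 - 6. Usando a(t) = -36·t^2 - 6 y sustituyendo t = 3, encontramos a = -330.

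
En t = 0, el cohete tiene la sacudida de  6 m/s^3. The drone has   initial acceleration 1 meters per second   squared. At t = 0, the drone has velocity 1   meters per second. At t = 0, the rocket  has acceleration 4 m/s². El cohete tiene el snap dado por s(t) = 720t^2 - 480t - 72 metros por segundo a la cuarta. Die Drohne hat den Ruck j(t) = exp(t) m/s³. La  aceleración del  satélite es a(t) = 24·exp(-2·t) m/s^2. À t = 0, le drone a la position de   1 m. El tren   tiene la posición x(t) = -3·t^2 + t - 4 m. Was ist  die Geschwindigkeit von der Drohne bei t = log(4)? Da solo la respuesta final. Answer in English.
The velocity at t = log(4) is v = 4.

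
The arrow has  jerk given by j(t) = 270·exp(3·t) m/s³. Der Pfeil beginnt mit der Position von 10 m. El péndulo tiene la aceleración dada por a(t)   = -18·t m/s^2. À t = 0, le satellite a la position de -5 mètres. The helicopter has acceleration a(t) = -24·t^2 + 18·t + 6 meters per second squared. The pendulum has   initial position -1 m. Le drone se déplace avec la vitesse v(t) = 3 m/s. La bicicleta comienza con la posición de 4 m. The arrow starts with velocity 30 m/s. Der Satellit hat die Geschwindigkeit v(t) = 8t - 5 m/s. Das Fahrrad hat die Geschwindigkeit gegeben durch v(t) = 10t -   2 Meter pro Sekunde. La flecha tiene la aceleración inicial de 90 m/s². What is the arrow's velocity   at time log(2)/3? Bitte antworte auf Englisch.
Starting from jerk j(t) = 270·exp(3·t), we take 2 integrals. The integral of jerk, with a(0) = 90, gives acceleration: a(t) = 90·exp(3·t). Finding the antiderivative of a(t) and using v(0) = 30: v(t) = 30·exp(3·t). From the given velocity equation v(t) = 30·exp(3·t), we substitute t = log(2)/3 to get v = 60.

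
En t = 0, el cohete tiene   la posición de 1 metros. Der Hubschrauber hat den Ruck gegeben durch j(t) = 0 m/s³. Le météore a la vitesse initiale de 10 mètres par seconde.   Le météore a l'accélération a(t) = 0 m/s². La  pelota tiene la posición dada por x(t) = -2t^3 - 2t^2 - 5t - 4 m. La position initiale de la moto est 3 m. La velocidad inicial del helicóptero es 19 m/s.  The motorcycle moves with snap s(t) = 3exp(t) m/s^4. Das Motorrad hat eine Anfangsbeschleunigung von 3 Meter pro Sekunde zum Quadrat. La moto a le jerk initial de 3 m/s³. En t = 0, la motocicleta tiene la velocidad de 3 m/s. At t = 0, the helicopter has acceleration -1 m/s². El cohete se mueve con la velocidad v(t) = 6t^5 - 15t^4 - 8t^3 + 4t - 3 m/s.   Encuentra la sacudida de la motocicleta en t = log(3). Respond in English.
To find the answer, we compute 1 integral of s(t) = 3·exp(t). The antiderivative of snap is jerk. Using j(0) = 3, we get j(t) = 3·exp(t). We have jerk j(t) = 3·exp(t). Substituting t = log(3): j(log(3)) = 9.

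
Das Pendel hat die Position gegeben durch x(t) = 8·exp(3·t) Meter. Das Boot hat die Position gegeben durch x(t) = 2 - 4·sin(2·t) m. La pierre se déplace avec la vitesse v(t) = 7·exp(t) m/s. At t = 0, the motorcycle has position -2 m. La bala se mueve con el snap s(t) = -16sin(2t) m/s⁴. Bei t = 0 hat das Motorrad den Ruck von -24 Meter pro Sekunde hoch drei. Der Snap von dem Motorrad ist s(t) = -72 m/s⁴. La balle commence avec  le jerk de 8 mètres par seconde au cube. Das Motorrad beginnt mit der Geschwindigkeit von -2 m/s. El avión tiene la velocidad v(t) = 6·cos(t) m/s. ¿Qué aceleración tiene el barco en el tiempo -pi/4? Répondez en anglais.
To solve this, we need to take 2 derivatives of our position equation x(t) = 2 - 4·sin(2·t). Differentiating position, we get velocity: v(t) = -8·cos(2·t). Taking d/dt of v(t), we find a(t) = 16·sin(2·t). From the given acceleration equation a(t) = 16·sin(2·t), we substitute t = -pi/4 to get a = -16.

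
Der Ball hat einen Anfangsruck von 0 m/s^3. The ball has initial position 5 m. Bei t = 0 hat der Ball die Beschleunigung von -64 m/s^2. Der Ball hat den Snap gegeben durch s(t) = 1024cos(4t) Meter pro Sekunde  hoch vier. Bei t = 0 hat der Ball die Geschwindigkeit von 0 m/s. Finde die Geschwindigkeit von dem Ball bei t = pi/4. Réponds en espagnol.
Debemos encontrar la antiderivada de nuestra ecuación del snap s(t) = 1024·cos(4·t) 3 veces. Integrando el snap y usando la condición inicial j(0) = 0, obtenemos j(t) = 256·sin(4·t). La antiderivada de la sacudida es la aceleración. Usando a(0) = -64, obtenemos a(t) = -64·cos(4·t). Tomando ∫a(t)dt y aplicando v(0) = 0, encontramos v(t) = -16·sin(4·t). Usando v(t) = -16·sin(4·t) y sustituyendo t = pi/4, encontramos v = 0.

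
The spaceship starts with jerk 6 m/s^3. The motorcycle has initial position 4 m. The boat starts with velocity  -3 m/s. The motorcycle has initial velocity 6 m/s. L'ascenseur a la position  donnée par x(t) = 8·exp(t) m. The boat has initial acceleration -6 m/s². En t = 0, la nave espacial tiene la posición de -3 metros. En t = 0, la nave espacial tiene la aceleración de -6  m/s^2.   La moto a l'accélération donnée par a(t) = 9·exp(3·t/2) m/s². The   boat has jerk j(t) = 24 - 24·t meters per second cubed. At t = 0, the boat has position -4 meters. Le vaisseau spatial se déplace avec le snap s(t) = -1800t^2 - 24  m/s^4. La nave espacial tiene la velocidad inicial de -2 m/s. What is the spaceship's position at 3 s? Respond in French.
Nous devons intégrer notre équation du snap s(t) = -1800·t^2 - 24 4 fois. En prenant ∫s(t)dt et en appliquant j(0) = 6, nous trouvons j(t) = -600·t^3 - 24·t + 6. L'intégrale du jerk, avec a(0) = -6, donne l'accélération: a(t) = -150·t^4 - 12·t^2 + 6·t - 6. La primitive de l'accélération, avec v(0) = -2, donne la vitesse: v(t) = -30·t^5 - 4·t^3 + 3·t^2 - 6·t - 2. En prenant ∫v(t)dt et en appliquant x(0) = -3, nous trouvons x(t) = -5·t^6 - t^4 + t^3 - 3·t^2 - 2·t - 3. De l'équation de la position x(t) = -5·t^6 - t^4 + t^3 - 3·t^2 - 2·t - 3, nous substituons t = 3 pour obtenir x = -3735.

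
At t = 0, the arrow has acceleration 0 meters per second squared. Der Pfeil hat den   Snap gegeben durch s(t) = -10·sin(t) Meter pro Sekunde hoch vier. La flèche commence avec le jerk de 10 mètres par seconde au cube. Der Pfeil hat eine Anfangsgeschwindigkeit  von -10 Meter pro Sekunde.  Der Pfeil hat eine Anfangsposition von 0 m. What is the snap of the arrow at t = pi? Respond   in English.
Using s(t) = -10·sin(t) and substituting t = pi, we find s = 0.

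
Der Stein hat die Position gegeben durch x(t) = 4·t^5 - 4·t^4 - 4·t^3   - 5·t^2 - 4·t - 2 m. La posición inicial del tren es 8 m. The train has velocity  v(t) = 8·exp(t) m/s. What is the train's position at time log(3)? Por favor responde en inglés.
We must find the integral of our velocity equation v(t) = 8·exp(t) 1 time. The antiderivative of velocity is position. Using x(0) = 8, we get x(t) = 8·exp(t). Using x(t) = 8·exp(t) and substituting t = log(3), we find x = 24.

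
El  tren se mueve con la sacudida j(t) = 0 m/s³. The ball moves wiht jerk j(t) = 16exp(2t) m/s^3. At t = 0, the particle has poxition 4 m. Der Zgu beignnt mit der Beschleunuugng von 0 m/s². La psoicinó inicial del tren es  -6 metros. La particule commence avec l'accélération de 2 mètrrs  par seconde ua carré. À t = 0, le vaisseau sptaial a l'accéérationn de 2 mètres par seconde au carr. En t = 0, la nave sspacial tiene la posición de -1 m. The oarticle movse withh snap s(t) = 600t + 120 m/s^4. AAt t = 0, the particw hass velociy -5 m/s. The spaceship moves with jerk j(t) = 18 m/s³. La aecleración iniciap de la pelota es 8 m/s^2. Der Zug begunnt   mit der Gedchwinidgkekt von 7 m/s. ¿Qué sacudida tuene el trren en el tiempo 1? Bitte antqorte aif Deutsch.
Mit j(t) = 0 und Einsetzen von t = 1, finden wir j = 0.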